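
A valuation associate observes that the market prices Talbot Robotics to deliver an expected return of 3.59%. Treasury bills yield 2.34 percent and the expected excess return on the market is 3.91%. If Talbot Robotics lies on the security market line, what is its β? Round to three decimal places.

β = (E(R) − R_f) / MRP = (3.59% − 2.34%) / 3.91% = 1.25% / 3.91% = 0.320

0.320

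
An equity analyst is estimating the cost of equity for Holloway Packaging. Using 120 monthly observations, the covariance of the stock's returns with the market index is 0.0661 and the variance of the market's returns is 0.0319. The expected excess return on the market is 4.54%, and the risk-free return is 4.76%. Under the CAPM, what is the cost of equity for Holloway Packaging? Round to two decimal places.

β = Cov(R_i, R_m) / Var(R_m) = 0.0661 / 0.0319 = 2.0721
E(R) = R_f + β × MRP = 4.76% + 2.0721 × 4.54% = 14.17%

14.17%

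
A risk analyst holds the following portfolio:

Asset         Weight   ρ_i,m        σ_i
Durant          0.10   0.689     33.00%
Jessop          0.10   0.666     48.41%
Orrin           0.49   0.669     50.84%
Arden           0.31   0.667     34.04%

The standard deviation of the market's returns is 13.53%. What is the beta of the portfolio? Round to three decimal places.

β_Durant = 0.689 × 33.00% / 13.53% = 1.6805
β_Jessop = 0.666 × 48.41% / 13.53% = 2.3829
β_Orrin = 0.669 × 50.84% / 13.53% = 2.5138
β_Arden = 0.667 × 34.04% / 13.53% = 1.6781
β_P = Σ w_i β_i = 0.10×1.6805 + 0.10×2.3829 + 0.49×2.5138 + 0.31×1.6781 = 2.1583

2.158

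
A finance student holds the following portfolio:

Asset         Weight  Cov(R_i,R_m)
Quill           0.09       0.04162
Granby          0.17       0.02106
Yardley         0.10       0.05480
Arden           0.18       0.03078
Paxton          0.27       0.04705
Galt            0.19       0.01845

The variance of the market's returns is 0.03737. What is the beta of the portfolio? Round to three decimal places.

β_Quill = 0.04162 / 0.03737 = 1.1137
β_Granby = 0.02106 / 0.03737 = 0.5636
β_Yardley = 0.05480 / 0.03737 = 1.4664
β_Arden = 0.03078 / 0.03737 = 0.8237
β_Paxton = 0.04705 / 0.03737 = 1.2590
β_Galt = 0.01845 / 0.03737 = 0.4937
β_P = Σ w_i β_i = 0.09×1.1137 + 0.17×0.5636 + 0.10×1.4664 + 0.18×0.8237 + 0.27×1.2590 + 0.19×0.4937 = 0.9247

0.925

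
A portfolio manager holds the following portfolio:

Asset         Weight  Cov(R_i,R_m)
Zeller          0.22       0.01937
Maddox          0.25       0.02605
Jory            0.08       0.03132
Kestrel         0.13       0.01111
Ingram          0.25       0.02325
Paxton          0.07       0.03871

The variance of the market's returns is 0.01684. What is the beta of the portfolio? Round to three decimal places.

1.380

β_Zeller = 0.01937 / 0.01684 = 1.1502
β_Maddox = 0.02605 / 0.01684 = 1.5469
β_Jory = 0.03132 / 0.01684 = 1.8599
β_Kestrel = 0.01111 / 0.01684 = 0.6597
β_Ingram = 0.02325 / 0.01684 = 1.3806
β_Paxton = 0.03871 / 0.01684 = 2.2987
β_P = Σ w_i β_i = 0.22×1.1502 + 0.25×1.5469 + 0.08×1.8599 + 0.13×0.6597 + 0.25×1.3806 + 0.07×2.2987 = 1.3804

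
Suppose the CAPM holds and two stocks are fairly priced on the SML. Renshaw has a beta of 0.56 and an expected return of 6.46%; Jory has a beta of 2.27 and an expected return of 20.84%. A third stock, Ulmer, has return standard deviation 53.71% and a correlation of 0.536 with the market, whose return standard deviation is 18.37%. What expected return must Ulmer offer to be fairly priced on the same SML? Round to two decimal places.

14.93%

MRP = (20.84% − 6.46%) / (2.27 − 0.56) = 8.4094%
R_f = 6.46% − 0.56 × 8.4094% = 1.7507%
β_Ulmer = ρ·σ_i/σ_m = 0.536 × 53.71 / 18.37 = 1.5672
E(R_Ulmer) = R_f + β × MRP = 1.7507% + 1.5672 × 8.4094% = 14.93%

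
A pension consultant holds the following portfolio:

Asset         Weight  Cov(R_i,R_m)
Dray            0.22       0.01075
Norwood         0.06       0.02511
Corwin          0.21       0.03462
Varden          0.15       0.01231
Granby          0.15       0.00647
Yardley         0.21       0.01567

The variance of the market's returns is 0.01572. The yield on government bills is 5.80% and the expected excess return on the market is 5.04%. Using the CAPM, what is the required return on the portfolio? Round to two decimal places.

β_Dray = 0.01075 / 0.01572 = 0.6838
β_Norwood = 0.02511 / 0.01572 = 1.5973
β_Corwin = 0.03462 / 0.01572 = 2.2023
β_Varden = 0.01231 / 0.01572 = 0.7831
β_Granby = 0.00647 / 0.01572 = 0.4116
β_Yardley = 0.01567 / 0.01572 = 0.9968
β_P = Σ w_i β_i = 0.22×0.6838 + 0.06×1.5973 + 0.21×2.2023 + 0.15×0.7831 + 0.15×0.4116 + 0.21×0.9968 = 1.0973
E(R_P) = R_f + β_P × MRP = 5.80% + 1.0973 × 5.04% = 11.33%

11.33%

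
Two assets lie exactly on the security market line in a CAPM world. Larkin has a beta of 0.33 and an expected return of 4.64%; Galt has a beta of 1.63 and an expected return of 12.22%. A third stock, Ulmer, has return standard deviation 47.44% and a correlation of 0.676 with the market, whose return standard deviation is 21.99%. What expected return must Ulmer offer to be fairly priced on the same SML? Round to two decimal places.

MRP = (12.22% − 4.64%) / (1.63 − 0.33) = 5.8308%
R_f = 4.64% − 0.33 × 5.8308% = 2.7158%
β_Ulmer = ρ·σ_i/σ_m = 0.676 × 47.44 / 21.99 = 1.4584
E(R_Ulmer) = R_f + β × MRP = 2.7158% + 1.4584 × 5.8308% = 11.22%

11.22%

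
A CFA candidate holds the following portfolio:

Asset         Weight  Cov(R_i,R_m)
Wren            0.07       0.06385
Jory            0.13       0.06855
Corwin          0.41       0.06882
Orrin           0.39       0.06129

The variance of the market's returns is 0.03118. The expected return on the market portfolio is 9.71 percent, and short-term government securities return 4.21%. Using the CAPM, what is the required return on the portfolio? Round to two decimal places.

15.76%

β_Wren = 0.06385 / 0.03118 = 2.0478
β_Jory = 0.06855 / 0.03118 = 2.1985
β_Corwin = 0.06882 / 0.03118 = 2.2072
β_Orrin = 0.06129 / 0.03118 = 1.9657
β_P = Σ w_i β_i = 0.07×2.0478 + 0.13×2.1985 + 0.41×2.2072 + 0.39×1.9657 = 2.1007
MRP = 9.71% − 4.21% = 5.50%
E(R_P) = R_f + β_P × MRP = 4.21% + 2.1007 × 5.50% = 15.76%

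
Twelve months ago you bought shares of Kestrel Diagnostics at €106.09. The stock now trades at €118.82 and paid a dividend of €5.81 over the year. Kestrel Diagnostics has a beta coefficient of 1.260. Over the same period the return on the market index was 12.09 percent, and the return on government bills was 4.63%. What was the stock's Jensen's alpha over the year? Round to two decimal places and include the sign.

Realised HPR = (P1 + D1 − P0) / P0 = (118.82 + 5.81 − 106.09) / 106.09 = 18.54 / 106.09 = 17.4757%
MRP = 12.09% − 4.63% = 7.46%
CAPM required = R_f + β·MRP = 4.63% + 1.260 × 7.46% = 14.02960%
α = realised − required = 17.4757% − 14.02960% = +3.45%

+3.45%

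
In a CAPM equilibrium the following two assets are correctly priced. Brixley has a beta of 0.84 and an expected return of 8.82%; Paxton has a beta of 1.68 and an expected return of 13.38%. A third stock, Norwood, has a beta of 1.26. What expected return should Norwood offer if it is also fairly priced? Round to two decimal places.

MRP (SML slope) = (13.38% − 8.82%) / (1.68 − 0.84) = 4.56% / 0.84 = 5.4286%
R_f (intercept) = 8.82% − 0.84 × 5.4286% = 4.2600%
E(R_Norwood) = R_f + β × MRP = 4.2600% + 1.26 × 5.4286% = 11.10%

11.10%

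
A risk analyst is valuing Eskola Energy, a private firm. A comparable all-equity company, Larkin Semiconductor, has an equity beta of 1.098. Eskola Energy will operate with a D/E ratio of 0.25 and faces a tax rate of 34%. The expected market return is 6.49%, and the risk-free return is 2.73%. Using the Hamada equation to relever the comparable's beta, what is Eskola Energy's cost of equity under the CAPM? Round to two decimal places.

β_L = β_U × [1 + (1 − t)(D/E)] = 1.098 × [1 + (1 − 0.34) × 0.25]
    = 1.098 × [1 + 0.66 × 0.25] = 1.098 × 1.1650 = 1.2792
MRP = 6.49% − 2.73% = 3.76%
E(R) = R_f + β_L × MRP = 2.73% + 1.2792 × 3.76% = 7.54%

7.54%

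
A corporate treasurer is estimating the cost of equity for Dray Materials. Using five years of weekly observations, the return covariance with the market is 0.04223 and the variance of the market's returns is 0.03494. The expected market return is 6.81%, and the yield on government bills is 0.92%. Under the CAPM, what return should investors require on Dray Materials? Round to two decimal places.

β = Cov(R_i, R_m) / Var(R_m) = 0.04223 / 0.03494 = 1.2086
MRP = 6.81% − 0.92% = 5.89%
E(R) = R_f + β × MRP = 0.92% + 1.2086 × 5.89% = 8.04%

8.04%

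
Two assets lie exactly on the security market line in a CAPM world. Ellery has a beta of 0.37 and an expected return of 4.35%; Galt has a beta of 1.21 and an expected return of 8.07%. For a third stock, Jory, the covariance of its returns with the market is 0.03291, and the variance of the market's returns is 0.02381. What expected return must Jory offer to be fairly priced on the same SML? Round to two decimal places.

8.83%

MRP = (8.07% − 4.35%) / (1.21 − 0.37) = 4.4286%
R_f = 4.35% − 0.37 × 4.4286% = 2.7114%
β_Jory = Cov / Var(R_m) = 0.03291 / 0.02381 = 1.3822
E(R_Jory) = R_f + β × MRP = 2.7114% + 1.3822 × 4.4286% = 8.83%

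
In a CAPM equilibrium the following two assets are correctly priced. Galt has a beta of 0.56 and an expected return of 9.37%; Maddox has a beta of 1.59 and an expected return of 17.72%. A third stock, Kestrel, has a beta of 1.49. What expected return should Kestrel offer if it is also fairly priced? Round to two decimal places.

16.91%

MRP (SML slope) = (17.72% − 9.37%) / (1.59 − 0.56) = 8.35% / 1.03 = 8.1068%
R_f (intercept) = 9.37% − 0.56 × 8.1068% = 4.8302%
E(R_Kestrel) = R_f + β × MRP = 4.8302% + 1.49 × 8.1068% = 16.91%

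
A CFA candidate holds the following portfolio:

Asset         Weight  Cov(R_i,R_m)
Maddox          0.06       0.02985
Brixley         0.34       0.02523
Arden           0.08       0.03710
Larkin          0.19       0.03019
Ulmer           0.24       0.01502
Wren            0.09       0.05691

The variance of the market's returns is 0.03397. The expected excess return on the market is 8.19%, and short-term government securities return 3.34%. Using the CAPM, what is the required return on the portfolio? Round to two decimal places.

10.04%

β_Maddox = 0.02985 / 0.03397 = 0.8787
β_Brixley = 0.02523 / 0.03397 = 0.7427
β_Arden = 0.03710 / 0.03397 = 1.0921
β_Larkin = 0.03019 / 0.03397 = 0.8887
β_Ulmer = 0.01502 / 0.03397 = 0.4422
β_Wren = 0.05691 / 0.03397 = 1.6753
β_P = Σ w_i β_i = 0.06×0.8787 + 0.34×0.7427 + 0.08×1.0921 + 0.19×0.8887 + 0.24×0.4422 + 0.09×1.6753 = 0.8184
E(R_P) = R_f + β_P × MRP = 3.34% + 0.8184 × 8.19% = 10.04%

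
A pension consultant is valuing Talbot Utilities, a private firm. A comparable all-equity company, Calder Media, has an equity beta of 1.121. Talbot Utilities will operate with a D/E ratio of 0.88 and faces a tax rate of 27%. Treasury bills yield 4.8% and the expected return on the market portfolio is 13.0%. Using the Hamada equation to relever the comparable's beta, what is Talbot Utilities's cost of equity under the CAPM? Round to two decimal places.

19.90%

β_L = β_U × [1 + (1 − t)(D/E)] = 1.121 × [1 + (1 − 0.27) × 0.88]
    = 1.121 × [1 + 0.73 × 0.88] = 1.121 × 1.6424 = 1.8411
MRP = 13.0% − 4.8% = 8.20%
E(R) = R_f + β_L × MRP = 4.8% + 1.8411 × 8.2% = 19.90%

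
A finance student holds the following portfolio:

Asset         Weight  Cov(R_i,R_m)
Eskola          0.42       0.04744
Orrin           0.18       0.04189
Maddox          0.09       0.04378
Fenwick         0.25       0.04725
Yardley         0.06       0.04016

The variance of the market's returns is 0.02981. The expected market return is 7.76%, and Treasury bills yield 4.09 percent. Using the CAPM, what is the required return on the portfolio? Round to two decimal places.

9.71%

β_Eskola = 0.04744 / 0.02981 = 1.5914
β_Orrin = 0.04189 / 0.02981 = 1.4052
β_Maddox = 0.04378 / 0.02981 = 1.4686
β_Fenwick = 0.04725 / 0.02981 = 1.5850
β_Yardley = 0.04016 / 0.02981 = 1.3472
β_P = Σ w_i β_i = 0.42×1.5914 + 0.18×1.4052 + 0.09×1.4686 + 0.25×1.5850 + 0.06×1.3472 = 1.5306
MRP = 7.76% − 4.09% = 3.67%
E(R_P) = R_f + β_P × MRP = 4.09% + 1.5306 × 3.67% = 9.71%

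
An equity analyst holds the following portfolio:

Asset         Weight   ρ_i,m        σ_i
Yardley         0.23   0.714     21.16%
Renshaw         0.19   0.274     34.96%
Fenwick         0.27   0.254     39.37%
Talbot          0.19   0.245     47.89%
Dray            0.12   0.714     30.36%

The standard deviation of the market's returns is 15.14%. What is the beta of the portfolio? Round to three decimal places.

β_Yardley = 0.714 × 21.16% / 15.14% = 0.9979
β_Renshaw = 0.274 × 34.96% / 15.14% = 0.6327
β_Fenwick = 0.254 × 39.37% / 15.14% = 0.6605
β_Talbot = 0.245 × 47.89% / 15.14% = 0.7750
β_Dray = 0.714 × 30.36% / 15.14% = 1.4318
β_P = Σ w_i β_i = 0.23×0.9979 + 0.19×0.6327 + 0.27×0.6605 + 0.19×0.7750 + 0.12×1.4318 = 0.8471

0.847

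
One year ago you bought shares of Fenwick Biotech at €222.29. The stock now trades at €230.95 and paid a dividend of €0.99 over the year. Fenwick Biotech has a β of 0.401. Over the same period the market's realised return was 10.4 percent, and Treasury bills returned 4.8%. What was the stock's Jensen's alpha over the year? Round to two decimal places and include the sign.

-2.70%

Realised HPR = (P1 + D1 − P0) / P0 = (230.95 + 0.99 − 222.29) / 222.29 = 9.65 / 222.29 = 4.3412%
MRP = 10.4% − 4.8% = 5.60%
CAPM required = R_f + β·MRP = 4.8% + 0.401 × 5.6% = 7.0456%
α = realised − required = 4.3412% − 7.0456% = -2.70%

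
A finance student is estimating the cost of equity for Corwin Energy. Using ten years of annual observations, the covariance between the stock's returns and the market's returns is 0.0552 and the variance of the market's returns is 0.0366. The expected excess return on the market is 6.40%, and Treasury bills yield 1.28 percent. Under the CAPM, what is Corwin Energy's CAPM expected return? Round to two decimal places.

β = Cov(R_i, R_m) / Var(R_m) = 0.0552 / 0.0366 = 1.5082
E(R) = R_f + β × MRP = 1.28% + 1.5082 × 6.40% = 10.93%

10.93%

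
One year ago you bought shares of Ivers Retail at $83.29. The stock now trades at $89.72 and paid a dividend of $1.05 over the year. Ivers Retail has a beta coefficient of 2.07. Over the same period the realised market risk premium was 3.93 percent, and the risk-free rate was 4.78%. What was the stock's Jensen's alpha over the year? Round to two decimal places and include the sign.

-3.93%

Realised HPR = (P1 + D1 − P0) / P0 = (89.72 + 1.05 − 83.29) / 83.29 = 7.48 / 83.29 = 8.9807%
CAPM required = R_f + β·MRP = 4.78% + 2.07 × 3.93% = 12.9151%
α = realised − required = 8.9807% − 12.9151% = -3.93%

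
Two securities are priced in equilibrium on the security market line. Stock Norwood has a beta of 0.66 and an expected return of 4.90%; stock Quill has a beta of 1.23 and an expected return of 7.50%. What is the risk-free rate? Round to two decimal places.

1.89%

Both satisfy E(R) = R_f + β·MRP, so the slope of the SML is
MRP = (7.50% − 4.90%) / (1.23 − 0.66) = 2.60% / 0.57 = 4.5614%
R_f = E(R_Norwood) − β_Norwood·MRP = 4.90% − 0.66 × 4.5614% = 1.8895%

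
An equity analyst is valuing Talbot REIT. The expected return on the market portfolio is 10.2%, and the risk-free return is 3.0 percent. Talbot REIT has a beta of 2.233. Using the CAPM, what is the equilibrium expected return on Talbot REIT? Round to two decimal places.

Market risk premium = E(R_m) − R_f = 10.2% − 3.0% = 7.20%
E(R) = R_f + β × MRP = 3.0% + 2.233 × 7.2% = 19.08%

19.08%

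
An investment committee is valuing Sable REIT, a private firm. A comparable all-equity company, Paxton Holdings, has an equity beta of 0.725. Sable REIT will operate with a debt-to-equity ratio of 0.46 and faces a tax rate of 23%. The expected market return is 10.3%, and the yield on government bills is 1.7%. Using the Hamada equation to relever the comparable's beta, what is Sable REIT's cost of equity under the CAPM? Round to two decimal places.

10.14%

β_L = β_U × [1 + (1 − t)(D/E)] = 0.725 × [1 + (1 − 0.23) × 0.46]
    = 0.725 × [1 + 0.77 × 0.46] = 0.725 × 1.3542 = 0.9818
MRP = 10.3% − 1.7% = 8.60%
E(R) = R_f + β_L × MRP = 1.7% + 0.9818 × 8.6% = 10.14%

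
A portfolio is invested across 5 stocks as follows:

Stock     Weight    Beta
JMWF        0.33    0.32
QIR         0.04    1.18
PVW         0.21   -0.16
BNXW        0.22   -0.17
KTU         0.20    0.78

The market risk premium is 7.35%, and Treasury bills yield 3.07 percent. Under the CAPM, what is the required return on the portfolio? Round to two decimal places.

4.82%

β_P = Σ w_i β_i = 0.33×0.32 + 0.04×1.18 + 0.21×-0.16 + 0.22×-0.17 + 0.20×0.78 = 0.2378
E(R_P) = R_f + β_P × MRP = 3.07% + 0.2378 × 7.35% = 4.82%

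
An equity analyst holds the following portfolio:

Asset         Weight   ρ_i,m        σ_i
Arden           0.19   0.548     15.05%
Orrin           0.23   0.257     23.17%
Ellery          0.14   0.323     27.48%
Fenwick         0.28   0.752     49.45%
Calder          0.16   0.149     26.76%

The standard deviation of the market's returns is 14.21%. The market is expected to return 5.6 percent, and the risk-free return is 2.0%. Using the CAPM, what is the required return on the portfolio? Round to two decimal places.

5.86%

β_Arden = 0.548 × 15.05% / 14.21% = 0.5804
β_Orrin = 0.257 × 23.17% / 14.21% = 0.4190
β_Ellery = 0.323 × 27.48% / 14.21% = 0.6246
β_Fenwick = 0.752 × 49.45% / 14.21% = 2.6169
β_Calder = 0.149 × 26.76% / 14.21% = 0.2806
β_P = Σ w_i β_i = 0.19×0.5804 + 0.23×0.4190 + 0.14×0.6246 + 0.28×2.6169 + 0.16×0.2806 = 1.0717
MRP = 5.6% − 2.0% = 3.60%
E(R_P) = R_f + β_P × MRP = 2.0% + 1.0717 × 3.6% = 5.86%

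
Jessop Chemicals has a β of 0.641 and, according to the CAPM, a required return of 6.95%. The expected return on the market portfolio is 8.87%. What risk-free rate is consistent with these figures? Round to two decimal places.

3.52%

E(R) = R_f + β(E(R_m) − R_f) = R_f(1 − β) + β·E(R_m)
6.95% = R_f × (1 − 0.641) + 0.641 × 8.87%
6.95% = R_f × 0.359 + 5.68567%
R_f = (6.95% − 5.68567%) / 0.359 = 3.52%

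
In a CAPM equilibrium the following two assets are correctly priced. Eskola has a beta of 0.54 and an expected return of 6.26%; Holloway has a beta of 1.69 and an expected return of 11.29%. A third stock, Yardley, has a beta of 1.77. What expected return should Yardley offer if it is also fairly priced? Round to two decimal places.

11.64%

MRP (SML slope) = (11.29% − 6.26%) / (1.69 − 0.54) = 5.03% / 1.15 = 4.3739%
R_f (intercept) = 6.26% − 0.54 × 4.3739% = 3.8981%
E(R_Yardley) = R_f + β × MRP = 3.8981% + 1.77 × 4.3739% = 11.64%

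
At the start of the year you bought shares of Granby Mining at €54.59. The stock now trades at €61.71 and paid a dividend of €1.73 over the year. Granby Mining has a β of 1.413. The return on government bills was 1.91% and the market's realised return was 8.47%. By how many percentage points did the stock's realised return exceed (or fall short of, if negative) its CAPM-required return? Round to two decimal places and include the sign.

Realised HPR = (P1 + D1 − P0) / P0 = (61.71 + 1.73 − 54.59) / 54.59 = 8.85 / 54.59 = 16.2118%
MRP = 8.47% − 1.91% = 6.56%
CAPM required = R_f + β·MRP = 1.91% + 1.413 × 6.56% = 11.17928%
α = realised − required = 16.2118% − 11.17928% = +5.03%

+5.03%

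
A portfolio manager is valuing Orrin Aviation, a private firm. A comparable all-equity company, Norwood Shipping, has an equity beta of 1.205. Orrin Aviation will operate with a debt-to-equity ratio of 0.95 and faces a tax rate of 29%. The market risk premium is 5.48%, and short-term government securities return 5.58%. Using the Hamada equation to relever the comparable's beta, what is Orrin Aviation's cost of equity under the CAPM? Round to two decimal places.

16.64%

β_L = β_U × [1 + (1 − t)(D/E)] = 1.205 × [1 + (1 − 0.29) × 0.95]
    = 1.205 × [1 + 0.71 × 0.95] = 1.205 × 1.6745 = 2.0178
E(R) = R_f + β_L × MRP = 5.58% + 2.0178 × 5.48% = 16.64%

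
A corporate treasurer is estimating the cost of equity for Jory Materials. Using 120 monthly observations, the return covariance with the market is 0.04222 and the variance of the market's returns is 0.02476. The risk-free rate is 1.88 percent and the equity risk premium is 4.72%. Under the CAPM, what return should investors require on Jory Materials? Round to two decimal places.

9.93%

β = Cov(R_i, R_m) / Var(R_m) = 0.04222 / 0.02476 = 1.7052
E(R) = R_f + β × MRP = 1.88% + 1.7052 × 4.72% = 9.93%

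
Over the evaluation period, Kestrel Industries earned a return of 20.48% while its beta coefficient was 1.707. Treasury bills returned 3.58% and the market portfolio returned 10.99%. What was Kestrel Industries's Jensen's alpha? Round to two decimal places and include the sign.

+4.25%

Market excess return = 10.99% − 3.58% = 7.41%
CAPM benchmark = R_f + β(R_m − R_f) = 3.58% + 1.707 × 7.41% = 16.22887%
α = actual − benchmark = 20.48% − 16.22887% = +4.25%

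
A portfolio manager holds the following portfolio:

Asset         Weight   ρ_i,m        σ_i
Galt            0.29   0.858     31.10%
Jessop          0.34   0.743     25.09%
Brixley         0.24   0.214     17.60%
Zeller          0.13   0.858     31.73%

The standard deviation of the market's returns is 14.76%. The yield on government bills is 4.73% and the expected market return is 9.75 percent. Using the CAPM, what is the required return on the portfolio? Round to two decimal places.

β_Galt = 0.858 × 31.10% / 14.76% = 1.8078
β_Jessop = 0.743 × 25.09% / 14.76% = 1.2630
β_Brixley = 0.214 × 17.60% / 14.76% = 0.2552
β_Zeller = 0.858 × 31.73% / 14.76% = 1.8445
β_P = Σ w_i β_i = 0.29×1.8078 + 0.34×1.2630 + 0.24×0.2552 + 0.13×1.8445 = 1.2547
MRP = 9.75% − 4.73% = 5.02%
E(R_P) = R_f + β_P × MRP = 4.73% + 1.2547 × 5.02% = 11.03%

11.03%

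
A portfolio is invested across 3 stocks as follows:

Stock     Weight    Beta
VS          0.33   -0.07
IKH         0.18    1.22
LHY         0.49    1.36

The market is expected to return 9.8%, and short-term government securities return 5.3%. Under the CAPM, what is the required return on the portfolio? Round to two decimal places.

9.18%

β_P = Σ w_i β_i = 0.33×-0.07 + 0.18×1.22 + 0.49×1.36 = 0.8629
MRP = 9.8% − 5.3% = 4.50%
E(R_P) = R_f + β_P × MRP = 5.3% + 0.8629 × 4.5% = 9.18%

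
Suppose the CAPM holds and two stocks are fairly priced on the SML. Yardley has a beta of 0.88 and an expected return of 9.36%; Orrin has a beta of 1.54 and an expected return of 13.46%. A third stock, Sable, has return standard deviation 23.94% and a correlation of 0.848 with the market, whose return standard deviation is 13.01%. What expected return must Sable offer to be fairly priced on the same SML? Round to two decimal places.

MRP = (13.46% − 9.36%) / (1.54 − 0.88) = 6.2121%
R_f = 9.36% − 0.88 × 6.2121% = 3.8934%
β_Sable = ρ·σ_i/σ_m = 0.848 × 23.94 / 13.01 = 1.5604
E(R_Sable) = R_f + β × MRP = 3.8934% + 1.5604 × 6.2121% = 13.59%

13.59%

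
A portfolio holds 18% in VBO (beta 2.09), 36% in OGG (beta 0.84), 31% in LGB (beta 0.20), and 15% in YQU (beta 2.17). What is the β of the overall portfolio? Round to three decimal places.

1.066

β_P = Σ w_i β_i = 0.18×2.09 + 0.36×0.84 + 0.31×0.20 + 0.15×2.17 = 1.0661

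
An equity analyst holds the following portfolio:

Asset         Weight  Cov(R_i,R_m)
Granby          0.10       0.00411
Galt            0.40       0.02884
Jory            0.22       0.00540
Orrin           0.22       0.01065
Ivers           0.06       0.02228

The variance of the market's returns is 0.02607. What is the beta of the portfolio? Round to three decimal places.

β_Granby = 0.00411 / 0.02607 = 0.1577
β_Galt = 0.02884 / 0.02607 = 1.1063
β_Jory = 0.00540 / 0.02607 = 0.2071
β_Orrin = 0.01065 / 0.02607 = 0.4085
β_Ivers = 0.02228 / 0.02607 = 0.8546
β_P = Σ w_i β_i = 0.10×0.1577 + 0.40×1.1063 + 0.22×0.2071 + 0.22×0.4085 + 0.06×0.8546 = 0.6450

0.645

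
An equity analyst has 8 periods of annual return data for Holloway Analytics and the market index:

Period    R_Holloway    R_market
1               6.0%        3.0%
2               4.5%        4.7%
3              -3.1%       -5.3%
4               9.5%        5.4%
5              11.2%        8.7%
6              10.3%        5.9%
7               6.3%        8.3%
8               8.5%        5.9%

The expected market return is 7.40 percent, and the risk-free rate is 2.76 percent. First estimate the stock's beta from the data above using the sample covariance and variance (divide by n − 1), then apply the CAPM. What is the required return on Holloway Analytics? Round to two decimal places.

Mean R_i = (6.0 + 4.5 − 3.1 + 9.5 + 11.2 + 10.3 + 6.3 + 8.5) / 8 = 6.6500%
Mean R_m = (3.0 + 4.7 − 5.3 + 5.4 + 8.7 + 5.9 + 8.3 + 5.9) / 8 = 4.5750%
Σ(R_i − R̄_i)(R_m − R̄_m) = 124.1400  ⇒  Cov = 124.1400 / 7 = 17.7343
Σ(R_m − R̄_m)² = 135.0950  ⇒  Var(R_m) = 135.0950 / 7 = 19.2993
β = Cov / Var(R_m) = 17.7343 / 19.2993 = 0.9189
MRP = 7.40% − 2.76% = 4.64%
E(R) = R_f + β × MRP = 2.76% + 0.9189 × 4.64% = 7.02%

7.02%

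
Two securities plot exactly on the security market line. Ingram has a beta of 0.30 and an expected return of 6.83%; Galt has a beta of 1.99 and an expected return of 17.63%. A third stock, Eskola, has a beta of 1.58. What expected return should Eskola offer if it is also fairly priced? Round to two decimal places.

MRP (SML slope) = (17.63% − 6.83%) / (1.99 − 0.30) = 10.80% / 1.69 = 6.3905%
R_f (intercept) = 6.83% − 0.30 × 6.3905% = 4.9129%
E(R_Eskola) = R_f + β × MRP = 4.9129% + 1.58 × 6.3905% = 15.01%

15.01%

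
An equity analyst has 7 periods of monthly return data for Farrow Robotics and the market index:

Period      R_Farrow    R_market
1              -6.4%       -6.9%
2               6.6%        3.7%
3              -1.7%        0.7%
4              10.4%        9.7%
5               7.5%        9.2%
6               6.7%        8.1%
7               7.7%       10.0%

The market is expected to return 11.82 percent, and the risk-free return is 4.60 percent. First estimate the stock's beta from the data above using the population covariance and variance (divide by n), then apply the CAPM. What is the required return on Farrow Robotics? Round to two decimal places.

11.23%

Mean R_i = (-6.4 + 6.6 − 1.7 + 10.4 + 7.5 + 6.7 + 7.7) / 7 = 4.4000%
Mean R_m = (-6.9 + 3.7 + 0.7 + 9.7 + 9.2 + 8.1 + 10.0) / 7 = 4.9286%
Σ(R_i − R̄_i)(R_m − R̄_m) = 216.7400  ⇒  Cov = 216.7400 / 7 = 30.9629
Σ(R_m − R̄_m)² = 236.0943  ⇒  Var(R_m) = 236.0943 / 7 = 33.7278
β = Cov / Var(R_m) = 30.9629 / 33.7278 = 0.9180
MRP = 11.82% − 4.60% = 7.22%
E(R) = R_f + β × MRP = 4.60% + 0.9180 × 7.22% = 11.23%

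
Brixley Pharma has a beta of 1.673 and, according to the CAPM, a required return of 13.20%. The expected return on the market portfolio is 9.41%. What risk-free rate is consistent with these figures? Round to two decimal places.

E(R) = R_f + β(E(R_m) − R_f) = R_f(1 − β) + β·E(R_m)
13.20% = R_f × (1 − 1.673) + 1.673 × 9.41%
13.20% = R_f × -0.673 + 15.74293%
R_f = (13.20% − 15.74293%) / -0.673 = 3.78%

3.78%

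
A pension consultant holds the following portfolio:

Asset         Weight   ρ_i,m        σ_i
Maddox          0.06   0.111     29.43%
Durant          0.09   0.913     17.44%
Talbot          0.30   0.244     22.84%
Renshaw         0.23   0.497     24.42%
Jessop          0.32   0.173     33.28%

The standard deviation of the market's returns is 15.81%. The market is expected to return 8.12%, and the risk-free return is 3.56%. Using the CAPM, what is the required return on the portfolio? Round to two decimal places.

5.85%

β_Maddox = 0.111 × 29.43% / 15.81% = 0.2066
β_Durant = 0.913 × 17.44% / 15.81% = 1.0071
β_Talbot = 0.244 × 22.84% / 15.81% = 0.3525
β_Renshaw = 0.497 × 24.42% / 15.81% = 0.7677
β_Jessop = 0.173 × 33.28% / 15.81% = 0.3642
β_P = Σ w_i β_i = 0.06×0.2066 + 0.09×1.0071 + 0.30×0.3525 + 0.23×0.7677 + 0.32×0.3642 = 0.5019
MRP = 8.12% − 3.56% = 4.56%
E(R_P) = R_f + β_P × MRP = 3.56% + 0.5019 × 4.56% = 5.85%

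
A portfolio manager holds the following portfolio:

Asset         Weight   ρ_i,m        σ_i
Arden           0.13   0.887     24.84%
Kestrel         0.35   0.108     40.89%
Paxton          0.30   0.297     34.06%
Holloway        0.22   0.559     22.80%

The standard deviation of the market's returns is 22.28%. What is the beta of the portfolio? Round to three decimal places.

β_Arden = 0.887 × 24.84% / 22.28% = 0.9889
β_Kestrel = 0.108 × 40.89% / 22.28% = 0.1982
β_Paxton = 0.297 × 34.06% / 22.28% = 0.4540
β_Holloway = 0.559 × 22.80% / 22.28% = 0.5720
β_P = Σ w_i β_i = 0.13×0.9889 + 0.35×0.1982 + 0.30×0.4540 + 0.22×0.5720 = 0.4600

0.460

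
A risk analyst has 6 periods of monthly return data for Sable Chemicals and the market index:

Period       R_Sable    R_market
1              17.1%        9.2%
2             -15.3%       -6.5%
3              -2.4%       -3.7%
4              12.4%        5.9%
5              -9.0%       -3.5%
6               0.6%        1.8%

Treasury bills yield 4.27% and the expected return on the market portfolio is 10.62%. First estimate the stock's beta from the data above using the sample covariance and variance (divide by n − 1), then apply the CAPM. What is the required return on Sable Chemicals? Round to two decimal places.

Mean R_i = (17.1 − 15.3 − 2.4 + 12.4 − 9.0 + 0.6) / 6 = 0.5667%
Mean R_m = (9.2 − 6.5 − 3.7 + 5.9 − 3.5 + 1.8) / 6 = 0.5333%
Σ(R_i − R̄_i)(R_m − R̄_m) = 369.5767  ⇒  Cov = 369.5767 / 5 = 73.9153
Σ(R_m − R̄_m)² = 189.1733  ⇒  Var(R_m) = 189.1733 / 5 = 37.8347
β = Cov / Var(R_m) = 73.9153 / 37.8347 = 1.9536
MRP = 10.62% − 4.27% = 6.35%
E(R) = R_f + β × MRP = 4.27% + 1.9536 × 6.35% = 16.68%

16.68%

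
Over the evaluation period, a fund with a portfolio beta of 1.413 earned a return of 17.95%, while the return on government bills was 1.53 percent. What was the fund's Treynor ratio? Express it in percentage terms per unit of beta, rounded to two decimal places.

11.62%

Treynor = (R_P − R_f) / β_P = (17.95% − 1.53%) / 1.4130 = 16.42% / 1.4130 = 11.62%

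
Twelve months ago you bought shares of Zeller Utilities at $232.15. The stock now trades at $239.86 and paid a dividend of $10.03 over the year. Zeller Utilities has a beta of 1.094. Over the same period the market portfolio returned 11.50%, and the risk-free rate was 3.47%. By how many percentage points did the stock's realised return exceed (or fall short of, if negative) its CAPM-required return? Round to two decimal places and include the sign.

Realised HPR = (P1 + D1 − P0) / P0 = (239.86 + 10.03 − 232.15) / 232.15 = 17.74 / 232.15 = 7.6416%
MRP = 11.50% − 3.47% = 8.03%
CAPM required = R_f + β·MRP = 3.47% + 1.094 × 8.03% = 12.25482%
α = realised − required = 7.6416% − 12.25482% = -4.61%

-4.61%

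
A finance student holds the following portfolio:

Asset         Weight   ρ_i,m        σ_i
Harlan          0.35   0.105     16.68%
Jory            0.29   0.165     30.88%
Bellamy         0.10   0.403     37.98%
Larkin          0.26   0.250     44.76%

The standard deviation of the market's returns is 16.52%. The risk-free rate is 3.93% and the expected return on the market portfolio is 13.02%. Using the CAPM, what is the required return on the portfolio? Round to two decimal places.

β_Harlan = 0.105 × 16.68% / 16.52% = 0.1060
β_Jory = 0.165 × 30.88% / 16.52% = 0.3084
β_Bellamy = 0.403 × 37.98% / 16.52% = 0.9265
β_Larkin = 0.250 × 44.76% / 16.52% = 0.6774
β_P = Σ w_i β_i = 0.35×0.1060 + 0.29×0.3084 + 0.10×0.9265 + 0.26×0.6774 = 0.3953
MRP = 13.02% − 3.93% = 9.09%
E(R_P) = R_f + β_P × MRP = 3.93% + 0.3953 × 9.09% = 7.52%

7.52%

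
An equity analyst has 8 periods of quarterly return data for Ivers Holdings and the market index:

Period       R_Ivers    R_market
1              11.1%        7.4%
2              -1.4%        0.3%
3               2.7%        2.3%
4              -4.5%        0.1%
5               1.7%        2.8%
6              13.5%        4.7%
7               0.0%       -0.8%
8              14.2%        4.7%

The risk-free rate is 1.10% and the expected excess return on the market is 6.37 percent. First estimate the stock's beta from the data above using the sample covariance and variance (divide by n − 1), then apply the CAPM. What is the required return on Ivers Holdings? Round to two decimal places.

15.24%

Mean R_i = (11.1 − 1.4 + 2.7 − 4.5 + 1.7 + 13.5 + 0.0 + 14.2) / 8 = 4.6625%
Mean R_m = (7.4 + 0.3 + 2.3 + 0.1 + 2.8 + 4.7 − 0.8 + 4.7) / 8 = 2.6875%
Σ(R_i − R̄_i)(R_m − R̄_m) = 122.1863  ⇒  Cov = 122.1863 / 7 = 17.4552
Σ(R_m − R̄_m)² = 55.0288  ⇒  Var(R_m) = 55.0288 / 7 = 7.8613
β = Cov / Var(R_m) = 17.4552 / 7.8613 = 2.2204
E(R) = R_f + β × MRP = 1.10% + 2.2204 × 6.37% = 15.24%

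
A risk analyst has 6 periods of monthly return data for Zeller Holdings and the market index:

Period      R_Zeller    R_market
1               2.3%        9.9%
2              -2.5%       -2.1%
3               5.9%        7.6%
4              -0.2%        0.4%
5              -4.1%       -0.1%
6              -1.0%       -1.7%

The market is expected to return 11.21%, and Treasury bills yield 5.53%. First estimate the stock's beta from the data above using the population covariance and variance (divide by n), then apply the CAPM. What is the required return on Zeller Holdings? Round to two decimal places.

8.75%

Mean R_i = (2.3 − 2.5 + 5.9 − 0.2 − 4.1 − 1.0) / 6 = 0.0667%
Mean R_m = (9.9 − 2.1 + 7.6 + 0.4 − 0.1 − 1.7) / 6 = 2.3333%
Σ(R_i − R̄_i)(R_m − R̄_m) = 73.9567  ⇒  Cov = 73.9567 / 6 = 12.3261
Σ(R_m − R̄_m)² = 130.5733  ⇒  Var(R_m) = 130.5733 / 6 = 21.7622
β = Cov / Var(R_m) = 12.3261 / 21.7622 = 0.5664
MRP = 11.21% − 5.53% = 5.68%
E(R) = R_f + β × MRP = 5.53% + 0.5664 × 5.68% = 8.75%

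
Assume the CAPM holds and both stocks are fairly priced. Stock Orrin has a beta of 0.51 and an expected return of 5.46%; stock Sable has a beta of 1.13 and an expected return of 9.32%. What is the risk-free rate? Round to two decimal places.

2.28%

Both satisfy E(R) = R_f + β·MRP, so the slope of the SML is
MRP = (9.32% − 5.46%) / (1.13 − 0.51) = 3.86% / 0.62 = 6.2258%
R_f = E(R_Orrin) − β_Orrin·MRP = 5.46% − 0.51 × 6.2258% = 2.2848%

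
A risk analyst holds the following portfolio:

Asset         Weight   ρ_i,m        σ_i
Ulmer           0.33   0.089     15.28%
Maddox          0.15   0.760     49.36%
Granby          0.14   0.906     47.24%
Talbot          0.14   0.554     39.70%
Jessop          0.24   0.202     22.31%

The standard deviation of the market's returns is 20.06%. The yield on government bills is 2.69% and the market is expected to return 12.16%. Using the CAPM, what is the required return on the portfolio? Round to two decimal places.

β_Ulmer = 0.089 × 15.28% / 20.06% = 0.0678
β_Maddox = 0.760 × 49.36% / 20.06% = 1.8701
β_Granby = 0.906 × 47.24% / 20.06% = 2.1336
β_Talbot = 0.554 × 39.70% / 20.06% = 1.0964
β_Jessop = 0.202 × 22.31% / 20.06% = 0.2247
β_P = Σ w_i β_i = 0.33×0.0678 + 0.15×1.8701 + 0.14×2.1336 + 0.14×1.0964 + 0.24×0.2247 = 0.8090
MRP = 12.16% − 2.69% = 9.47%
E(R_P) = R_f + β_P × MRP = 2.69% + 0.8090 × 9.47% = 10.35%

10.35%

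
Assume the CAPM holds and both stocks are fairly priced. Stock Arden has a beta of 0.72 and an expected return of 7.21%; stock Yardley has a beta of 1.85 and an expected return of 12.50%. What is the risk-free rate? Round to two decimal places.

Both satisfy E(R) = R_f + β·MRP, so the slope of the SML is
MRP = (12.50% − 7.21%) / (1.85 − 0.72) = 5.29% / 1.13 = 4.6814%
R_f = E(R_Arden) − β_Arden·MRP = 7.21% − 0.72 × 4.6814% = 3.8394%

3.84%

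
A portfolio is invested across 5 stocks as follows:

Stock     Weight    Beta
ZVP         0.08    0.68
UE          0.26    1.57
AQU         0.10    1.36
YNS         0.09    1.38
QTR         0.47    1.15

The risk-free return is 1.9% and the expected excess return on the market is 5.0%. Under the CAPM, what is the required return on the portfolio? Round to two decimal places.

8.22%

β_P = Σ w_i β_i = 0.08×0.68 + 0.26×1.57 + 0.10×1.36 + 0.09×1.38 + 0.47×1.15 = 1.2633
E(R_P) = R_f + β_P × MRP = 1.9% + 1.2633 × 5.0% = 8.22%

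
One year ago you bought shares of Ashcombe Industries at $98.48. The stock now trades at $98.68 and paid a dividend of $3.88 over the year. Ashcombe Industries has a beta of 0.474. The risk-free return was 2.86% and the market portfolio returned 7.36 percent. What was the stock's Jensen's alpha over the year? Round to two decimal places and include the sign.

Realised HPR = (P1 + D1 − P0) / P0 = (98.68 + 3.88 − 98.48) / 98.48 = 4.08 / 98.48 = 4.1430%
MRP = 7.36% − 2.86% = 4.50%
CAPM required = R_f + β·MRP = 2.86% + 0.474 × 4.50% = 4.99300%
α = realised − required = 4.1430% − 4.99300% = -0.85%

-0.85%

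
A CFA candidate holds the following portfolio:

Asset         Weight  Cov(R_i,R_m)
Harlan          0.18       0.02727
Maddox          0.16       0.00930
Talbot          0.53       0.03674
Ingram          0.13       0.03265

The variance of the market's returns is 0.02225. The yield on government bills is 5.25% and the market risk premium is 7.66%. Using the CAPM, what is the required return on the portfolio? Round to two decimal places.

15.62%

β_Harlan = 0.02727 / 0.02225 = 1.2256
β_Maddox = 0.00930 / 0.02225 = 0.4180
β_Talbot = 0.03674 / 0.02225 = 1.6512
β_Ingram = 0.03265 / 0.02225 = 1.4674
β_P = Σ w_i β_i = 0.18×1.2256 + 0.16×0.4180 + 0.53×1.6512 + 0.13×1.4674 = 1.3534
E(R_P) = R_f + β_P × MRP = 5.25% + 1.3534 × 7.66% = 15.62%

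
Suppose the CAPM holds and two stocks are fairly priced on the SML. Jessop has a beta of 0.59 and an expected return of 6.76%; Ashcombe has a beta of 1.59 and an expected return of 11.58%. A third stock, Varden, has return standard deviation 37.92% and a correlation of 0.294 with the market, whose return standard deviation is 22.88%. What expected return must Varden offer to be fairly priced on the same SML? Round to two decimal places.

6.26%

MRP = (11.58% − 6.76%) / (1.59 − 0.59) = 4.8200%
R_f = 6.76% − 0.59 × 4.8200% = 3.9162%
β_Varden = ρ·σ_i/σ_m = 0.294 × 37.92 / 22.88 = 0.4873
E(R_Varden) = R_f + β × MRP = 3.9162% + 0.4873 × 4.8200% = 6.26%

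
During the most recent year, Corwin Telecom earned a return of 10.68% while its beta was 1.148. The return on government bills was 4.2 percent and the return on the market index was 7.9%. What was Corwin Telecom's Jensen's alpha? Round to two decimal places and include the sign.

+2.23%

Market excess return = 7.9% − 4.2% = 3.70%
CAPM benchmark = R_f + β(R_m − R_f) = 4.2% + 1.148 × 3.7% = 8.4476%
α = actual − benchmark = 10.68% − 8.4476% = +2.23%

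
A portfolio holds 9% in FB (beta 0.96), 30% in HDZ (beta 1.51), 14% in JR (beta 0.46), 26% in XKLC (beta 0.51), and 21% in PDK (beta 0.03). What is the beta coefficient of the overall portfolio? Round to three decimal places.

β_P = Σ w_i β_i = 0.09×0.96 + 0.30×1.51 + 0.14×0.46 + 0.26×0.51 + 0.21×0.03 = 0.7427

0.743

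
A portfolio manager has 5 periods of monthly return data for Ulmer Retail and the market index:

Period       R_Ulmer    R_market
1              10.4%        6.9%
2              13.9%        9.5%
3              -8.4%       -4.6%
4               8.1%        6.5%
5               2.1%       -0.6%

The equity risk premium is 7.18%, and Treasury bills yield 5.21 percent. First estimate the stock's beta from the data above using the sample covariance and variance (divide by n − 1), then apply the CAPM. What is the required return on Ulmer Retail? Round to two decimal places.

15.62%

Mean R_i = (10.4 + 13.9 − 8.4 + 8.1 + 2.1) / 5 = 5.2200%
Mean R_m = (6.9 + 9.5 − 4.6 + 6.5 − 0.6) / 5 = 3.5400%
Σ(R_i − R̄_i)(R_m − R̄_m) = 201.4460  ⇒  Cov = 201.4460 / 4 = 50.3615
Σ(R_m − R̄_m)² = 138.9720  ⇒  Var(R_m) = 138.9720 / 4 = 34.7430
β = Cov / Var(R_m) = 50.3615 / 34.7430 = 1.4495
E(R) = R_f + β × MRP = 5.21% + 1.4495 × 7.18% = 15.62%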